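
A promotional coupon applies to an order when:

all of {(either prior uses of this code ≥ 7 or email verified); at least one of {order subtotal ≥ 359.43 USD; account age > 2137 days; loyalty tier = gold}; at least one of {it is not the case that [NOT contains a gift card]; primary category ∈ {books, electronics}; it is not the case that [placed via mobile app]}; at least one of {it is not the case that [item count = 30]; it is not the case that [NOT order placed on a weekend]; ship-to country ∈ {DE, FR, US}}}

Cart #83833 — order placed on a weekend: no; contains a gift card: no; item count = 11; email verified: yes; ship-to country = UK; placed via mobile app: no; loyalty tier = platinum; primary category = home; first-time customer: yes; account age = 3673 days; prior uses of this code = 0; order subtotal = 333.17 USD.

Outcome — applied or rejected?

Atomic conditions:
  prior uses of this code ≥ 7: 0 ≥ 7 is false
  email verified: yes → true
  order subtotal ≥ 359.43 USD: 333.17 ≥ 359.43 is false
  account age > 2137 days: 3673 > 2137 is true
  loyalty tier = gold: platinum == gold is false
  NOT contains a gift card: no → true
  primary category ∈ {books, electronics}: home is not in the set → false
  placed via mobile app: no → false
  item count = 30: 11 == 30 is false
  NOT order placed on a weekend: no → true
  ship-to country ∈ {DE, FR, US}: UK is not in the set → false
Combine:
[1] false OR true = true
[2] false OR true OR false = true
[3.1] NOT true = false
[3.3] NOT false = true
[3] false OR false OR true = true
[4.1] NOT false = true
[4.2] NOT true = false
[4] true OR false OR false = true
[root] true AND true AND true AND true = true
Overall: true → applied

Applied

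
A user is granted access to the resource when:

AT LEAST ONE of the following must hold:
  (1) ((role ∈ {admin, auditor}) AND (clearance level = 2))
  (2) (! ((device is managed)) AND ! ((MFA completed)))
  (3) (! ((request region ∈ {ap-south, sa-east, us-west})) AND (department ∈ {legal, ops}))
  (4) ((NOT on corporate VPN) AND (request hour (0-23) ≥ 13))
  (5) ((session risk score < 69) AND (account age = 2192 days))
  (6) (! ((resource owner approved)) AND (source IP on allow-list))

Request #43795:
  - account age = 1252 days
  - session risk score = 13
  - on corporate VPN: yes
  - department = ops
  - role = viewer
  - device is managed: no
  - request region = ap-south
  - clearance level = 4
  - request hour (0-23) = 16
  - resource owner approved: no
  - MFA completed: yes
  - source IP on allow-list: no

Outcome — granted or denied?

Denied

Atomic conditions:
  role ∈ {admin, auditor}: viewer is not in the set → false
  clearance level = 2: 4 == 2 is false
  device is managed: no → false
  MFA completed: yes → true
  request region ∈ {ap-south, sa-east, us-west}: ap-south is in the set → true
  department ∈ {legal, ops}: ops is in the set → true
  NOT on corporate VPN: yes → false
  request hour (0-23) ≥ 13: 16 ≥ 13 is true
  session risk score < 69: 13 < 69 is true
  account age = 2192 days: 1252 == 2192 is false
  resource owner approved: no → false
  source IP on allow-list: no → false
Combine:
[1] false AND false = false
[2.1] NOT false = true
[2.2] NOT true = false
[2] true AND false = false
[3.1] NOT true = false
[3] false AND true = false
[4] false AND true = false
[5] true AND false = false
[6.1] NOT false = true
[6] true AND false = false
[root] false OR false OR false OR false OR false OR false = false
Overall: false → denied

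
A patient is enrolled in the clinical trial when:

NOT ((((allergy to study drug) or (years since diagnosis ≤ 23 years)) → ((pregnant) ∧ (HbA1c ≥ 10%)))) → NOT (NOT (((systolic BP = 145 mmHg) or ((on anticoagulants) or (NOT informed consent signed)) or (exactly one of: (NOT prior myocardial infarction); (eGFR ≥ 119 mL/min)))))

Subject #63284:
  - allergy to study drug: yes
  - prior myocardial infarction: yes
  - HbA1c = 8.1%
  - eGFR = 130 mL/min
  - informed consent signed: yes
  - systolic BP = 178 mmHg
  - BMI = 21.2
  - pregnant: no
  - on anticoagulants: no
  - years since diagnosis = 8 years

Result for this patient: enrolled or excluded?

Enrolled

Atomic conditions:
  allergy to study drug: yes → true
  years since diagnosis ≤ 23 years: 8 ≤ 23 is true
  pregnant: no → false
  HbA1c ≥ 10%: 8.1 ≥ 10 is false
  systolic BP = 145 mmHg: 178 == 145 is false
  on anticoagulants: no → false
  NOT informed consent signed: yes → false
  NOT prior myocardial infarction: yes → false
  eGFR ≥ 119 mL/min: 130 ≥ 119 is true
Combine:
[1.1.1] true OR true = true
[1.1.2] false AND false = false
[1.1] true → false = false
[1] NOT false = true
[2.1.1.2] false OR false = false
[2.1.1.3] exactly-one(false, true) = true
[2.1.1] false OR false OR true = true
[2.1] NOT true = false
[2] NOT false = true
[root] true → true = true
Overall: true → enrolled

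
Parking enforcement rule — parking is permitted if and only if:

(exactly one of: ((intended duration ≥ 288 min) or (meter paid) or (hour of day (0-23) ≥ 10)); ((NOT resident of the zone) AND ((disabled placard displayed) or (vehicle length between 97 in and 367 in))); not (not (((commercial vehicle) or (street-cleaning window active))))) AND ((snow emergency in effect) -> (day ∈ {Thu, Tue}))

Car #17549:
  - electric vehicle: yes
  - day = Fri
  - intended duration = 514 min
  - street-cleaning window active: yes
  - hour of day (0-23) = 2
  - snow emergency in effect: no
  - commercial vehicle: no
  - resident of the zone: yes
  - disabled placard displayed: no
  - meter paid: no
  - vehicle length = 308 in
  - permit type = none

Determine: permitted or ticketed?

Atomic conditions:
  intended duration ≥ 288 min: 514 ≥ 288 is true
  meter paid: no → false
  hour of day (0-23) ≥ 10: 2 ≥ 10 is false
  NOT resident of the zone: yes → false
  disabled placard displayed: no → false
  vehicle length between 97 in and 367 in: 308 in [97, 367] is true
  commercial vehicle: no → false
  street-cleaning window active: yes → true
  snow emergency in effect: no → false
  day ∈ {Thu, Tue}: Fri is not in the set → false
Combine:
[1.1] true OR false OR false = true
[1.2.2] false OR true = true
[1.2] false AND true = false
[1.3.1.1] false OR true = true
[1.3.1] NOT true = false
[1.3] NOT false = true
[1] exactly-one(true, false, true) = false
[2] false → false (antecedent false ⇒ implication holds) = true
[root] false AND true = false
Overall: false → ticketed

Ticketed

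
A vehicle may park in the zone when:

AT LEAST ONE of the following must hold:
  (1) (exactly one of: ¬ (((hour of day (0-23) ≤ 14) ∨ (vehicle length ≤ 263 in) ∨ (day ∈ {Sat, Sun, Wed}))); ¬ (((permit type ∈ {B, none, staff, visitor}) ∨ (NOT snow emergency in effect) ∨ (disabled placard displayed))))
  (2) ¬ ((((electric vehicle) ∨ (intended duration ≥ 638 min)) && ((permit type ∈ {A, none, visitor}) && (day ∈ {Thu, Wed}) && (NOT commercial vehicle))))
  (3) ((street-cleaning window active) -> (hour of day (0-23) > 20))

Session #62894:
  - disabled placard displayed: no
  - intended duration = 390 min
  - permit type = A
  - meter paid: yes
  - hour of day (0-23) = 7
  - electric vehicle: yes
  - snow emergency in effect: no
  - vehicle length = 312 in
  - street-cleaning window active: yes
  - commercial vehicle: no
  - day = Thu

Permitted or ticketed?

Atomic conditions:
  hour of day (0-23) ≤ 14: 7 ≤ 14 is true
  vehicle length ≤ 263 in: 312 ≤ 263 is false
  day ∈ {Sat, Sun, Wed}: Thu is not in the set → false
  permit type ∈ {B, none, staff, visitor}: A is not in the set → false
  NOT snow emergency in effect: no → true
  disabled placard displayed: no → false
  electric vehicle: yes → true
  intended duration ≥ 638 min: 390 ≥ 638 is false
  permit type ∈ {A, none, visitor}: A is in the set → true
  day ∈ {Thu, Wed}: Thu is in the set → true
  NOT commercial vehicle: no → true
  street-cleaning window active: yes → true
  hour of day (0-23) > 20: 7 > 20 is false
Combine:
[1.1.1] true OR false OR false = true
[1.1] NOT true = false
[1.2.1] false OR true OR false = true
[1.2] NOT true = false
[1] exactly-one(false, false) = false
[2.1.1] true OR false = true
[2.1.2] true AND true AND true = true
[2.1] true AND true = true
[2] NOT true = false
[3] true → false = false
[root] false OR false OR false = false
Overall: false → ticketed

Ticketed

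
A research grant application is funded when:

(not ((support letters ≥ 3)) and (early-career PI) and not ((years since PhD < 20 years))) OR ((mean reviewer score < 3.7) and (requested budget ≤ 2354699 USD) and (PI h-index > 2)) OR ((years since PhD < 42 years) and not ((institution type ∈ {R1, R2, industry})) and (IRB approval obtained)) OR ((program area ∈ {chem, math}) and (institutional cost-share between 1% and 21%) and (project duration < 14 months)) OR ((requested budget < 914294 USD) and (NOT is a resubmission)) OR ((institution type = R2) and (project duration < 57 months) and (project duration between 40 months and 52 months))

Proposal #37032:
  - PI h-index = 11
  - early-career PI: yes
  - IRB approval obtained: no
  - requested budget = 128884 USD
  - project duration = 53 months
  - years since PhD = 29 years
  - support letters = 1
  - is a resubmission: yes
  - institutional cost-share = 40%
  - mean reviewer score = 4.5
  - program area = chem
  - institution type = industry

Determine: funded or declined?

Atomic conditions:
  support letters ≥ 3: 1 ≥ 3 is false
  early-career PI: yes → true
  years since PhD < 20 years: 29 < 20 is false
  mean reviewer score < 3.7: 4.5 < 3.7 is false
  requested budget ≤ 2354699 USD: 128884 ≤ 2354699 is true
  PI h-index > 2: 11 > 2 is true
  years since PhD < 42 years: 29 < 42 is true
  institution type ∈ {R1, R2, industry}: industry is in the set → true
  IRB approval obtained: no → false
  program area ∈ {chem, math}: chem is in the set → true
  institutional cost-share between 1% and 21%: 40 in [1, 21] is false
  project duration < 14 months: 53 < 14 is false
  requested budget < 914294 USD: 128884 < 914294 is true
  NOT is a resubmission: yes → false
  institution type = R2: industry == R2 is false
  project duration < 57 months: 53 < 57 is true
  project duration between 40 months and 52 months: 53 in [40, 52] is false
Combine:
[1.1] NOT false = true
[1.3] NOT false = true
[1] true AND true AND true = true
[2] false AND true AND true = false
[3.2] NOT true = false
[3] true AND false AND false = false
[4] true AND false AND false = false
[5] true AND false = false
[6] false AND true AND false = false
[root] true OR false OR false OR false OR false OR false = true
Overall: true → funded

Funded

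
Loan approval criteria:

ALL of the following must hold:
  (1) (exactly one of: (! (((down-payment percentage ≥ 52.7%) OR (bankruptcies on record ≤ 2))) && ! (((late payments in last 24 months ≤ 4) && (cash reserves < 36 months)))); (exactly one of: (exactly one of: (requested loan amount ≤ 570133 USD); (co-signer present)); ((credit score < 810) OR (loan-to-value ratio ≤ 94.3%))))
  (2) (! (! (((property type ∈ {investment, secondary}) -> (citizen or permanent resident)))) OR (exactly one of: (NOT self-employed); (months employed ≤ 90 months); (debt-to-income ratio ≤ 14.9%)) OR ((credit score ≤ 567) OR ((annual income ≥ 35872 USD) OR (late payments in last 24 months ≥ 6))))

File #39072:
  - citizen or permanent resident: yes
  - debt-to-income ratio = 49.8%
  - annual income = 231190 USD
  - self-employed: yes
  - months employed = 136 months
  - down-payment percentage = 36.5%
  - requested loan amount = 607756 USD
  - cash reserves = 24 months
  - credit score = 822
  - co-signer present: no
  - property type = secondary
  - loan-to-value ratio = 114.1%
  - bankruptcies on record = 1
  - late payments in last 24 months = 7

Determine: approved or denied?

Denied

Atomic conditions:
  down-payment percentage ≥ 52.7%: 36.5 ≥ 52.7 is false
  bankruptcies on record ≤ 2: 1 ≤ 2 is true
  late payments in last 24 months ≤ 4: 7 ≤ 4 is false
  cash reserves < 36 months: 24 < 36 is true
  requested loan amount ≤ 570133 USD: 607756 ≤ 570133 is false
  co-signer present: no → false
  credit score < 810: 822 < 810 is false
  loan-to-value ratio ≤ 94.3%: 114.1 ≤ 94.3 is false
  property type ∈ {investment, secondary}: secondary is in the set → true
  citizen or permanent resident: yes → true
  NOT self-employed: yes → false
  months employed ≤ 90 months: 136 ≤ 90 is false
  debt-to-income ratio ≤ 14.9%: 49.8 ≤ 14.9 is false
  credit score ≤ 567: 822 ≤ 567 is false
  annual income ≥ 35872 USD: 231190 ≥ 35872 is true
  late payments in last 24 months ≥ 6: 7 ≥ 6 is true
Combine:
[1.1.1.1] false OR true = true
[1.1.1] NOT true = false
[1.1.2.1] false AND true = false
[1.1.2] NOT false = true
[1.1] false AND true = false
[1.2.1] exactly-one(false, false) = false
[1.2.2] false OR false = false
[1.2] exactly-one(false, false) = false
[1] exactly-one(false, false) = false
[2.1.1.1] true → true = true
[2.1.1] NOT true = false
[2.1] NOT false = true
[2.2] exactly-one(false, false, false) = false
[2.3.2] true OR true = true
[2.3] false OR true = true
[2] true OR false OR true = true
[root] false AND true = false
Overall: false → denied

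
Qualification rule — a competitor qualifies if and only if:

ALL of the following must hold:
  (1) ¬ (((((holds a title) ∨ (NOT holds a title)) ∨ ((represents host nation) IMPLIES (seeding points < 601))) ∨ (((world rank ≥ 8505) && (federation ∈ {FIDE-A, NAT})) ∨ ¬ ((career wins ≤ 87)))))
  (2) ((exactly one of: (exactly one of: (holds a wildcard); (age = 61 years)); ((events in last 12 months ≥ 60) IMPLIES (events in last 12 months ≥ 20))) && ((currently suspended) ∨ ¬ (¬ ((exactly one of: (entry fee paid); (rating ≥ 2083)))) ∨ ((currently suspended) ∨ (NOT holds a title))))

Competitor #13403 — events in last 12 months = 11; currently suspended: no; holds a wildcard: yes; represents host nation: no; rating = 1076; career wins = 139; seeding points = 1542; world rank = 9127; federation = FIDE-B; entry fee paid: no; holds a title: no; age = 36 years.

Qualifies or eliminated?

Eliminated

Atomic conditions:
  holds a title: no → false
  NOT holds a title: no → true
  represents host nation: no → false
  seeding points < 601: 1542 < 601 is false
  world rank ≥ 8505: 9127 ≥ 8505 is true
  federation ∈ {FIDE-A, NAT}: FIDE-B is not in the set → false
  career wins ≤ 87: 139 ≤ 87 is false
  holds a wildcard: yes → true
  age = 61 years: 36 == 61 is false
  events in last 12 months ≥ 60: 11 ≥ 60 is false
  events in last 12 months ≥ 20: 11 ≥ 20 is false
  currently suspended: no → false
  entry fee paid: no → false
  rating ≥ 2083: 1076 ≥ 2083 is false
Combine:
[1.1.1.1] false OR true = true
[1.1.1.2] false → false (antecedent false ⇒ implication holds) = true
[1.1.1] true OR true = true
[1.1.2.1] true AND false = false
[1.1.2.2] NOT false = true
[1.1.2] false OR true = true
[1.1] true OR true = true
[1] NOT true = false
[2.1.1] exactly-one(true, false) = true
[2.1.2] false → false (antecedent false ⇒ implication holds) = true
[2.1] exactly-one(true, true) = false
[2.2.2.1.1] exactly-one(false, false) = false
[2.2.2.1] NOT false = true
[2.2.2] NOT true = false
[2.2.3] false OR true = true
[2.2] false OR false OR true = true
[2] false AND true = false
[root] false AND false = false
Overall: false → eliminated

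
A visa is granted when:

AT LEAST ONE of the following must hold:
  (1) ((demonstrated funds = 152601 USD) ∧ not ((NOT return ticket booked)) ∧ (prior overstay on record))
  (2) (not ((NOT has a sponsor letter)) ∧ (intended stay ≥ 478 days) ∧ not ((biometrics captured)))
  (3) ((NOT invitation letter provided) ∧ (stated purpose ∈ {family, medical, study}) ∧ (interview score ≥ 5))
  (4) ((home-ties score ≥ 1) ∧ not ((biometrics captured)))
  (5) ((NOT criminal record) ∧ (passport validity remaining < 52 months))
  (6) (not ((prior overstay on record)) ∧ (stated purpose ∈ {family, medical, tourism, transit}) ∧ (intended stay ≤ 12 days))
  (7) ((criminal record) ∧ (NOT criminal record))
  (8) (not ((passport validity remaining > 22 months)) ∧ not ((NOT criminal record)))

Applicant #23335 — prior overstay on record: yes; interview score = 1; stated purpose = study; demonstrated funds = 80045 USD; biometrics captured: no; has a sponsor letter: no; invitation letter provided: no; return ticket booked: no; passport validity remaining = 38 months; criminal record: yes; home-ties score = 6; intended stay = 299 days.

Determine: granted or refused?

Granted

Atomic conditions:
  demonstrated funds = 152601 USD: 80045 == 152601 is false
  NOT return ticket booked: no → true
  prior overstay on record: yes → true
  NOT has a sponsor letter: no → true
  intended stay ≥ 478 days: 299 ≥ 478 is false
  biometrics captured: no → false
  NOT invitation letter provided: no → true
  stated purpose ∈ {family, medical, study}: study is in the set → true
  interview score ≥ 5: 1 ≥ 5 is false
  home-ties score ≥ 1: 6 ≥ 1 is true
  NOT criminal record: yes → false
  passport validity remaining < 52 months: 38 < 52 is true
  stated purpose ∈ {family, medical, tourism, transit}: study is not in the set → false
  intended stay ≤ 12 days: 299 ≤ 12 is false
  criminal record: yes → true
  passport validity remaining > 22 months: 38 > 22 is true
Combine:
[1.2] NOT true = false
[1] false AND false AND true = false
[2.1] NOT true = false
[2.3] NOT false = true
[2] false AND false AND true = false
[3] true AND true AND false = false
[4.2] NOT false = true
[4] true AND true = true
[5] false AND true = false
[6.1] NOT true = false
[6] false AND false AND false = false
[7] true AND false = false
[8.1] NOT true = false
[8.2] NOT false = true
[8] false AND true = false
[root] false OR false OR false OR true OR false OR false OR false OR false = true
Overall: true → granted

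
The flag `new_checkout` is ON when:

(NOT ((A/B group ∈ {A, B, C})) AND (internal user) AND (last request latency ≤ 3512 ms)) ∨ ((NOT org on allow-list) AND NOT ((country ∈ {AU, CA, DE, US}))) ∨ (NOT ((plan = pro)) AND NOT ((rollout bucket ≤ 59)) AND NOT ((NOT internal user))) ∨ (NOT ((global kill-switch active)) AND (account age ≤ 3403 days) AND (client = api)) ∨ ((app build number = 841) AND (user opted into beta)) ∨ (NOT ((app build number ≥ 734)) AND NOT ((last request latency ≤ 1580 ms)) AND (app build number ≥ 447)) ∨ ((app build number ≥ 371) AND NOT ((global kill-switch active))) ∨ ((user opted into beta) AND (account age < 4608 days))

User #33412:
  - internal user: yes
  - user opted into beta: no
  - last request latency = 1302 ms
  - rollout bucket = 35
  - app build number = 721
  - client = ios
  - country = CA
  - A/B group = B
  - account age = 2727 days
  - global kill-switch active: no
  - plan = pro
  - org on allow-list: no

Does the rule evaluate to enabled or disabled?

Enabled

Atomic conditions:
  A/B group ∈ {A, B, C}: B is in the set → true
  internal user: yes → true
  last request latency ≤ 3512 ms: 1302 ≤ 3512 is true
  NOT org on allow-list: no → true
  country ∈ {AU, CA, DE, US}: CA is in the set → true
  plan = pro: pro == pro is true
  rollout bucket ≤ 59: 35 ≤ 59 is true
  NOT internal user: yes → false
  global kill-switch active: no → false
  account age ≤ 3403 days: 2727 ≤ 3403 is true
  client = api: ios == api is false
  app build number = 841: 721 == 841 is false
  user opted into beta: no → false
  app build number ≥ 734: 721 ≥ 734 is false
  last request latency ≤ 1580 ms: 1302 ≤ 1580 is true
  app build number ≥ 447: 721 ≥ 447 is true
  app build number ≥ 371: 721 ≥ 371 is true
  account age < 4608 days: 2727 < 4608 is true
Combine:
[1.1] NOT true = false
[1] false AND true AND true = false
[2.2] NOT true = false
[2] true AND false = false
[3.1] NOT true = false
[3.2] NOT true = false
[3.3] NOT false = true
[3] false AND false AND true = false
[4.1] NOT false = true
[4] true AND true AND false = false
[5] false AND false = false
[6.1] NOT false = true
[6.2] NOT true = false
[6] true AND false AND true = false
[7.2] NOT false = true
[7] true AND true = true
[8] false AND true = false
[root] false OR false OR false OR false OR false OR false OR true OR false = true
Overall: true → enabled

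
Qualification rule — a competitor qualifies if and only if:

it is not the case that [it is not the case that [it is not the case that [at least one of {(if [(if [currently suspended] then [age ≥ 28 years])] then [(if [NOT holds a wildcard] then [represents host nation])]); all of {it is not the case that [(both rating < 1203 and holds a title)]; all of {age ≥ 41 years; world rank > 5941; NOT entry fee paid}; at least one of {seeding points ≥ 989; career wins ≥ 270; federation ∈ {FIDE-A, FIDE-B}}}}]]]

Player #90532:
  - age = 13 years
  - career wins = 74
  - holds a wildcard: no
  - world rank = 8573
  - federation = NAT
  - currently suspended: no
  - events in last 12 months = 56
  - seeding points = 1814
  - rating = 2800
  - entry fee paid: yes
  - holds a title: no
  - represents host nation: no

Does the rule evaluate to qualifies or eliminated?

Qualifies

Atomic conditions:
  currently suspended: no → false
  age ≥ 28 years: 13 ≥ 28 is false
  NOT holds a wildcard: no → true
  represents host nation: no → false
  rating < 1203: 2800 < 1203 is false
  holds a title: no → false
  age ≥ 41 years: 13 ≥ 41 is false
  world rank > 5941: 8573 > 5941 is true
  NOT entry fee paid: yes → false
  seeding points ≥ 989: 1814 ≥ 989 is true
  career wins ≥ 270: 74 ≥ 270 is false
  federation ∈ {FIDE-A, FIDE-B}: NAT is not in the set → false
Combine:
[1.1.1.1.1] false → false (antecedent false ⇒ implication holds) = true
[1.1.1.1.2] true → false = false
[1.1.1.1] true → false = false
[1.1.1.2.1.1] false AND false = false
[1.1.1.2.1] NOT false = true
[1.1.1.2.2] false AND true AND false = false
[1.1.1.2.3] true OR false OR false = true
[1.1.1.2] true AND false AND true = false
[1.1.1] false OR false = false
[1.1] NOT false = true
[1] NOT true = false
[root] NOT false = true
Overall: true → qualifies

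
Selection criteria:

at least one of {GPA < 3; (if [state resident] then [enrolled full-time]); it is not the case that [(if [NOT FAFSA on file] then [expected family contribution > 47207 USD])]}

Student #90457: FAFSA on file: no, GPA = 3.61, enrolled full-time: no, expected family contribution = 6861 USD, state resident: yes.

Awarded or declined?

Atomic conditions:
  GPA < 3: 3.61 < 3 is false
  state resident: yes → true
  enrolled full-time: no → false
  NOT FAFSA on file: no → true
  expected family contribution > 47207 USD: 6861 > 47207 is false
Combine:
[2] true → false = false
[3.1] true → false = false
[3] NOT false = true
[root] false OR false OR true = true
Overall: true → awarded

Awarded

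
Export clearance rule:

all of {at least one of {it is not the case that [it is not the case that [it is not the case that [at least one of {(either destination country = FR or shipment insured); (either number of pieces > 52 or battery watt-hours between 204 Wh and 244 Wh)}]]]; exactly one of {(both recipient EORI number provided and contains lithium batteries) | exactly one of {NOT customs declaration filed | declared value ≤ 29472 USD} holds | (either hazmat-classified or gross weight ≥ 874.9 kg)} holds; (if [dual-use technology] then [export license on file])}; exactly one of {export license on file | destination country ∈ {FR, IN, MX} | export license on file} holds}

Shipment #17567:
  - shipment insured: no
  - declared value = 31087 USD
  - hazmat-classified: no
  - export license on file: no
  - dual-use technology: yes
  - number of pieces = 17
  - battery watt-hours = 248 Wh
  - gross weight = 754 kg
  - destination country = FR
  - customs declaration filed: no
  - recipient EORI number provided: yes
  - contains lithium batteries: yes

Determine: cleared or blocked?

Blocked

Atomic conditions:
  destination country = FR: FR == FR is true
  shipment insured: no → false
  number of pieces > 52: 17 > 52 is false
  battery watt-hours between 204 Wh and 244 Wh: 248 in [204, 244] is false
  recipient EORI number provided: yes → true
  contains lithium batteries: yes → true
  NOT customs declaration filed: no → true
  declared value ≤ 29472 USD: 31087 ≤ 29472 is false
  hazmat-classified: no → false
  gross weight ≥ 874.9 kg: 754 ≥ 874.9 is false
  dual-use technology: yes → true
  export license on file: no → false
  destination country ∈ {FR, IN, MX}: FR is in the set → true
Combine:
[1.1.1.1.1.1] true OR false = true
[1.1.1.1.1.2] false OR false = false
[1.1.1.1.1] true OR false = true
[1.1.1.1] NOT true = false
[1.1.1] NOT false = true
[1.1] NOT true = false
[1.2.1] true AND true = true
[1.2.2] exactly-one(true, false) = true
[1.2.3] false OR false = false
[1.2] exactly-one(true, true, false) = false
[1.3] true → false = false
[1] false OR false OR false = false
[2] exactly-one(false, true, false) = true
[root] false AND true = false
Overall: false → blocked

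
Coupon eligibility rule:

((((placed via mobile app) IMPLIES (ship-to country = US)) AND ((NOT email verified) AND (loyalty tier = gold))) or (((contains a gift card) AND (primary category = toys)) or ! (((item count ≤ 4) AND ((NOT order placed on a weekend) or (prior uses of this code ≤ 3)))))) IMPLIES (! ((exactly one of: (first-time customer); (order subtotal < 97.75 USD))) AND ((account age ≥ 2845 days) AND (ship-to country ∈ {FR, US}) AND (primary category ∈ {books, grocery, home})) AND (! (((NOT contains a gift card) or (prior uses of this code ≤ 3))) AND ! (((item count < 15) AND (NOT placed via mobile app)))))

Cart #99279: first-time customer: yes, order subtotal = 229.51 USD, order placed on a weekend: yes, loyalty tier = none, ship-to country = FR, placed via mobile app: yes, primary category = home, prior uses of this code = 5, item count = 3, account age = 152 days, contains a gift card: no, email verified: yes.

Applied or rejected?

Rejected

Atomic conditions:
  placed via mobile app: yes → true
  ship-to country = US: FR == US is false
  NOT email verified: yes → false
  loyalty tier = gold: none == gold is false
  contains a gift card: no → false
  primary category = toys: home == toys is false
  item count ≤ 4: 3 ≤ 4 is true
  NOT order placed on a weekend: yes → false
  prior uses of this code ≤ 3: 5 ≤ 3 is false
  first-time customer: yes → true
  order subtotal < 97.75 USD: 229.51 < 97.75 is false
  account age ≥ 2845 days: 152 ≥ 2845 is false
  ship-to country ∈ {FR, US}: FR is in the set → true
  primary category ∈ {books, grocery, home}: home is in the set → true
  NOT contains a gift card: no → true
  item count < 15: 3 < 15 is true
  NOT placed via mobile app: yes → false
Combine:
[1.1.1] true → false = false
[1.1.2] false AND false = false
[1.1] false AND false = false
[1.2.1] false AND false = false
[1.2.2.1.2] false OR false = false
[1.2.2.1] true AND false = false
[1.2.2] NOT false = true
[1.2] false OR true = true
[1] false OR true = true
[2.1.1] exactly-one(true, false) = true
[2.1] NOT true = false
[2.2] false AND true AND true = false
[2.3.1.1] true OR false = true
[2.3.1] NOT true = false
[2.3.2.1] true AND false = false
[2.3.2] NOT false = true
[2.3] false AND true = false
[2] false AND false AND false = false
[root] true → false = false
Overall: false → rejected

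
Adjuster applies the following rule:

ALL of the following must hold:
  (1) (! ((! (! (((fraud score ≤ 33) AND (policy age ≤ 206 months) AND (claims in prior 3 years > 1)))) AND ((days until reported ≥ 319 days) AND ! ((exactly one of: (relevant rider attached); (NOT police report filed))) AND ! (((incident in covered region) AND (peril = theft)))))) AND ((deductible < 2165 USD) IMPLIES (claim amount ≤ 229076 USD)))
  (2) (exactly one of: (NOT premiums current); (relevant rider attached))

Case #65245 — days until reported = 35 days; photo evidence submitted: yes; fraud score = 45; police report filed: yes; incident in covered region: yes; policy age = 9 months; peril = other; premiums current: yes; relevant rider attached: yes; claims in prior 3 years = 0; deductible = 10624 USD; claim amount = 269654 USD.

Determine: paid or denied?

Paid

Atomic conditions:
  fraud score ≤ 33: 45 ≤ 33 is false
  policy age ≤ 206 months: 9 ≤ 206 is true
  claims in prior 3 years > 1: 0 > 1 is false
  days until reported ≥ 319 days: 35 ≥ 319 is false
  relevant rider attached: yes → true
  NOT police report filed: yes → false
  incident in covered region: yes → true
  peril = theft: other == theft is false
  deductible < 2165 USD: 10624 < 2165 is false
  claim amount ≤ 229076 USD: 269654 ≤ 229076 is false
  NOT premiums current: yes → false
Combine:
[1.1.1.1.1.1] false AND true AND false = false
[1.1.1.1.1] NOT false = true
[1.1.1.1] NOT true = false
[1.1.1.2.2.1] exactly-one(true, false) = true
[1.1.1.2.2] NOT true = false
[1.1.1.2.3.1] true AND false = false
[1.1.1.2.3] NOT false = true
[1.1.1.2] false AND false AND true = false
[1.1.1] false AND false = false
[1.1] NOT false = true
[1.2] false → false (antecedent false ⇒ implication holds) = true
[1] true AND true = true
[2] exactly-one(false, true) = true
[root] true AND true = true
Overall: true → paid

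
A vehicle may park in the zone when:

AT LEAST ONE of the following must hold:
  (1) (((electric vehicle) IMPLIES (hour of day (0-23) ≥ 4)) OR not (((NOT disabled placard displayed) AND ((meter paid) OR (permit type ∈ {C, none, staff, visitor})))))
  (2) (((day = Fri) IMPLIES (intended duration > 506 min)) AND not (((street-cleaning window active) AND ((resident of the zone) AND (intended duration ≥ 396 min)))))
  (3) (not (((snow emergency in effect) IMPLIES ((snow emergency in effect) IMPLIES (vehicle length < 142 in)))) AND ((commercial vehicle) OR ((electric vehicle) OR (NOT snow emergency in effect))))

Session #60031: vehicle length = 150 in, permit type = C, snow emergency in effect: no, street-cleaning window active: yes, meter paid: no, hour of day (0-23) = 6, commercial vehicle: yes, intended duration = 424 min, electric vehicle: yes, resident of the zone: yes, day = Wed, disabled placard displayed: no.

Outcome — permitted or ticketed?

Permitted

Atomic conditions:
  electric vehicle: yes → true
  hour of day (0-23) ≥ 4: 6 ≥ 4 is true
  NOT disabled placard displayed: no → true
  meter paid: no → false
  permit type ∈ {C, none, staff, visitor}: C is in the set → true
  day = Fri: Wed == Fri is false
  intended duration > 506 min: 424 > 506 is false
  street-cleaning window active: yes → true
  resident of the zone: yes → true
  intended duration ≥ 396 min: 424 ≥ 396 is true
  snow emergency in effect: no → false
  vehicle length < 142 in: 150 < 142 is false
  commercial vehicle: yes → true
  NOT snow emergency in effect: no → true
Combine:
[1.1] true → true = true
[1.2.1.2] false OR true = true
[1.2.1] true AND true = true
[1.2] NOT true = false
[1] true OR false = true
[2.1] false → false (antecedent false ⇒ implication holds) = true
[2.2.1.2] true AND true = true
[2.2.1] true AND true = true
[2.2] NOT true = false
[2] true AND false = false
[3.1.1.2] false → false (antecedent false ⇒ implication holds) = true
[3.1.1] false → true (antecedent false ⇒ implication holds) = true
[3.1] NOT true = false
[3.2.2] true OR true = true
[3.2] true OR true = true
[3] false AND true = false
[root] true OR false OR false = true
Overall: true → permitted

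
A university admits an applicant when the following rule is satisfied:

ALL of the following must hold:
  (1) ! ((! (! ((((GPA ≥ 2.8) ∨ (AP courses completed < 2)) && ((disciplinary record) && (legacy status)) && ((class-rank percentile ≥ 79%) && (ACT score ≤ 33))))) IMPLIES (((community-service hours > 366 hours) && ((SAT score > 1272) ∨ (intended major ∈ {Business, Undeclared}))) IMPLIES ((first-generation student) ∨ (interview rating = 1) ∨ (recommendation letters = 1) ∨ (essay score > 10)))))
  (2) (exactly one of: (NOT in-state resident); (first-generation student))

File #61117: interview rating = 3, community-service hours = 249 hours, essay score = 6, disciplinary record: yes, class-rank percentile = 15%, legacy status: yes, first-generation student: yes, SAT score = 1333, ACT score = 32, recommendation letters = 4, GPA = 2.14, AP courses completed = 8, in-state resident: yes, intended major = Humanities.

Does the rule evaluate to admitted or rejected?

Rejected

Atomic conditions:
  GPA ≥ 2.8: 2.14 ≥ 2.8 is false
  AP courses completed < 2: 8 < 2 is false
  disciplinary record: yes → true
  legacy status: yes → true
  class-rank percentile ≥ 79%: 15 ≥ 79 is false
  ACT score ≤ 33: 32 ≤ 33 is true
  community-service hours > 366 hours: 249 > 366 is false
  SAT score > 1272: 1333 > 1272 is true
  intended major ∈ {Business, Undeclared}: Humanities is not in the set → false
  first-generation student: yes → true
  interview rating = 1: 3 == 1 is false
  recommendation letters = 1: 4 == 1 is false
  essay score > 10: 6 > 10 is false
  NOT in-state resident: yes → false
Combine:
[1.1.1.1.1.1] false OR false = false
[1.1.1.1.1.2] true AND true = true
[1.1.1.1.1.3] false AND true = false
[1.1.1.1.1] false AND true AND false = false
[1.1.1.1] NOT false = true
[1.1.1] NOT true = false
[1.1.2.1.2] true OR false = true
[1.1.2.1] false AND true = false
[1.1.2.2] true OR false OR false OR false = true
[1.1.2] false → true (antecedent false ⇒ implication holds) = true
[1.1] false → true (antecedent false ⇒ implication holds) = true
[1] NOT true = false
[2] exactly-one(false, true) = true
[root] false AND true = false
Overall: false → rejected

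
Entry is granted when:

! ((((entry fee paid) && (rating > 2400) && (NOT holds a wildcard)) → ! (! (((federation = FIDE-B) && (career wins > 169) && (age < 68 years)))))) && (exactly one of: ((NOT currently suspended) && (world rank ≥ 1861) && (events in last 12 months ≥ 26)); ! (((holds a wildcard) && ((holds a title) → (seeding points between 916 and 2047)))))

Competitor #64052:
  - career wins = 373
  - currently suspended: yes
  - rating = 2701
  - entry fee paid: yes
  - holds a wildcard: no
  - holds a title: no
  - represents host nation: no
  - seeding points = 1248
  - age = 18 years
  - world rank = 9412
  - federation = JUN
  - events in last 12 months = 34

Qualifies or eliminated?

Atomic conditions:
  entry fee paid: yes → true
  rating > 2400: 2701 > 2400 is true
  NOT holds a wildcard: no → true
  federation = FIDE-B: JUN == FIDE-B is false
  career wins > 169: 373 > 169 is true
  age < 68 years: 18 < 68 is true
  NOT currently suspended: yes → false
  world rank ≥ 1861: 9412 ≥ 1861 is true
  events in last 12 months ≥ 26: 34 ≥ 26 is true
  holds a wildcard: no → false
  holds a title: no → false
  seeding points between 916 and 2047: 1248 in [916, 2047] is true
Combine:
[1.1.1] true AND true AND true = true
[1.1.2.1.1] false AND true AND true = false
[1.1.2.1] NOT false = true
[1.1.2] NOT true = false
[1.1] true → false = false
[1] NOT false = true
[2.1] false AND true AND true = false
[2.2.1.2] false → true (antecedent false ⇒ implication holds) = true
[2.2.1] false AND true = false
[2.2] NOT false = true
[2] exactly-one(false, true) = true
[root] true AND true = true
Overall: true → qualifies

Qualifies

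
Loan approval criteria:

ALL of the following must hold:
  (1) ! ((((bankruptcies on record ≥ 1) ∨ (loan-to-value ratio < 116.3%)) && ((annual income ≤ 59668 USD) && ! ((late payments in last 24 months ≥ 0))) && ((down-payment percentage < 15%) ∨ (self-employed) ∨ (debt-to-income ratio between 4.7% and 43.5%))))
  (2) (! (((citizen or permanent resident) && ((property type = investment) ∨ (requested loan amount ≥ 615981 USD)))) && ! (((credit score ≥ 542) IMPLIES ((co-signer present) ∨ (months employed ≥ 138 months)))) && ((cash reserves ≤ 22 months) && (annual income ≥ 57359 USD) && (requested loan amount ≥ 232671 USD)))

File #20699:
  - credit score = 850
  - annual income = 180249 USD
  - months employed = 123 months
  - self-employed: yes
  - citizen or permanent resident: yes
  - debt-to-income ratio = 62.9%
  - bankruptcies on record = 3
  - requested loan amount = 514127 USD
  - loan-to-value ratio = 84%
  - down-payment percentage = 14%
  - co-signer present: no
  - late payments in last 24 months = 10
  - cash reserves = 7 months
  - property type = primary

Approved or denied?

Approved

Atomic conditions:
  bankruptcies on record ≥ 1: 3 ≥ 1 is true
  loan-to-value ratio < 116.3%: 84 < 116.3 is true
  annual income ≤ 59668 USD: 180249 ≤ 59668 is false
  late payments in last 24 months ≥ 0: 10 ≥ 0 is true
  down-payment percentage < 15%: 14 < 15 is true
  self-employed: yes → true
  debt-to-income ratio between 4.7% and 43.5%: 62.9 in [4.7, 43.5] is false
  citizen or permanent resident: yes → true
  property type = investment: primary == investment is false
  requested loan amount ≥ 615981 USD: 514127 ≥ 615981 is false
  credit score ≥ 542: 850 ≥ 542 is true
  co-signer present: no → false
  months employed ≥ 138 months: 123 ≥ 138 is false
  cash reserves ≤ 22 months: 7 ≤ 22 is true
  annual income ≥ 57359 USD: 180249 ≥ 57359 is true
  requested loan amount ≥ 232671 USD: 514127 ≥ 232671 is true
Combine:
[1.1.1] true OR true = true
[1.1.2.2] NOT true = false
[1.1.2] false AND false = false
[1.1.3] true OR true OR false = true
[1.1] true AND false AND true = false
[1] NOT false = true
[2.1.1.2] false OR false = false
[2.1.1] true AND false = false
[2.1] NOT false = true
[2.2.1.2] false OR false = false
[2.2.1] true → false = false
[2.2] NOT false = true
[2.3] true AND true AND true = true
[2] true AND true AND true = true
[root] true AND true = true
Overall: true → approved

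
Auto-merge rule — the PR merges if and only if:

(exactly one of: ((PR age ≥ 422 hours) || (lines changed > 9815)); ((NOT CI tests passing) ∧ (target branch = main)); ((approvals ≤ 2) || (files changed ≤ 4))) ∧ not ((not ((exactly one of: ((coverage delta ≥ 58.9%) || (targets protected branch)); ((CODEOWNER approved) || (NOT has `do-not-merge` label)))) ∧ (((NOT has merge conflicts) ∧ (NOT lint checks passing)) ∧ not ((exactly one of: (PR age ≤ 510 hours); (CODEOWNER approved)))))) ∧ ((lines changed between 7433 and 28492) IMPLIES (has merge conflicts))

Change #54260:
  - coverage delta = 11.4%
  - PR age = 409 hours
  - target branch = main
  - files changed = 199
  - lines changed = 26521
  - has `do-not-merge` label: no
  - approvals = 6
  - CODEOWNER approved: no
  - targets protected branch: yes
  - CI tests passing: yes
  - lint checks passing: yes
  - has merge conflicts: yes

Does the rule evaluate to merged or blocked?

Atomic conditions:
  PR age ≥ 422 hours: 409 ≥ 422 is false
  lines changed > 9815: 26521 > 9815 is true
  NOT CI tests passing: yes → false
  target branch = main: main == main is true
  approvals ≤ 2: 6 ≤ 2 is false
  files changed ≤ 4: 199 ≤ 4 is false
  coverage delta ≥ 58.9%: 11.4 ≥ 58.9 is false
  targets protected branch: yes → true
  CODEOWNER approved: no → false
  NOT has `do-not-merge` label: no → true
  NOT has merge conflicts: yes → false
  NOT lint checks passing: yes → false
  PR age ≤ 510 hours: 409 ≤ 510 is true
  lines changed between 7433 and 28492: 26521 in [7433, 28492] is true
  has merge conflicts: yes → true
Combine:
[1.1] false OR true = true
[1.2] false AND true = false
[1.3] false OR false = false
[1] exactly-one(true, false, false) = true
[2.1.1.1.1] false OR true = true
[2.1.1.1.2] false OR true = true
[2.1.1.1] exactly-one(true, true) = false
[2.1.1] NOT false = true
[2.1.2.1] false AND false = false
[2.1.2.2.1] exactly-one(true, false) = true
[2.1.2.2] NOT true = false
[2.1.2] false AND false = false
[2.1] true AND false = false
[2] NOT false = true
[3] true → true = true
[root] true AND true AND true = true
Overall: true → merged

Merged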